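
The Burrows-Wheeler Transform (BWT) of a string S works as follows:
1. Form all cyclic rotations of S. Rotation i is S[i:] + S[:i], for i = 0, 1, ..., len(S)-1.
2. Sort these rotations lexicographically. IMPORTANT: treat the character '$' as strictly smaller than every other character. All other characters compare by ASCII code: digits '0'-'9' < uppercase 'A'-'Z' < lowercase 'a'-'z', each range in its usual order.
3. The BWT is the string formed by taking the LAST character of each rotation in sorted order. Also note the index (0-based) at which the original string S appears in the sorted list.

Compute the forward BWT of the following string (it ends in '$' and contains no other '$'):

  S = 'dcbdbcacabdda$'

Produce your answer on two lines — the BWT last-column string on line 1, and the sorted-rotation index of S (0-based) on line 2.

Answer: adccdcaabddb$b
12

Derivation:
All 14 rotations (rotation i = S[i:]+S[:i]):
  rot[0] = dcbdbcacabdda$
  rot[1] = cbdbcacabdda$d
  rot[2] = bdbcacabdda$dc
  rot[3] = dbcacabdda$dcb
  rot[4] = bcacabdda$dcbd
  rot[5] = cacabdda$dcbdb
  rot[6] = acabdda$dcbdbc
  rot[7] = cabdda$dcbdbca
  rot[8] = abdda$dcbdbcac
  rot[9] = bdda$dcbdbcaca
  rot[10] = dda$dcbdbcacab
  rot[11] = da$dcbdbcacabd
  rot[12] = a$dcbdbcacabdd
  rot[13] = $dcbdbcacabdda
Sorted (with $ < everything):
  sorted[0] = $dcbdbcacabdda  (last char: 'a')
  sorted[1] = a$dcbdbcacabdd  (last char: 'd')
  sorted[2] = abdda$dcbdbcac  (last char: 'c')
  sorted[3] = acabdda$dcbdbc  (last char: 'c')
  sorted[4] = bcacabdda$dcbd  (last char: 'd')
  sorted[5] = bdbcacabdda$dc  (last char: 'c')
  sorted[6] = bdda$dcbdbcaca  (last char: 'a')
  sorted[7] = cabdda$dcbdbca  (last char: 'a')
  sorted[8] = cacabdda$dcbdb  (last char: 'b')
  sorted[9] = cbdbcacabdda$d  (last char: 'd')
  sorted[10] = da$dcbdbcacabd  (last char: 'd')
  sorted[11] = dbcacabdda$dcb  (last char: 'b')
  sorted[12] = dcbdbcacabdda$  (last char: '$')
  sorted[13] = dda$dcbdbcacab  (last char: 'b')
Last column: adccdcaabddb$b
Original string S is at sorted index 12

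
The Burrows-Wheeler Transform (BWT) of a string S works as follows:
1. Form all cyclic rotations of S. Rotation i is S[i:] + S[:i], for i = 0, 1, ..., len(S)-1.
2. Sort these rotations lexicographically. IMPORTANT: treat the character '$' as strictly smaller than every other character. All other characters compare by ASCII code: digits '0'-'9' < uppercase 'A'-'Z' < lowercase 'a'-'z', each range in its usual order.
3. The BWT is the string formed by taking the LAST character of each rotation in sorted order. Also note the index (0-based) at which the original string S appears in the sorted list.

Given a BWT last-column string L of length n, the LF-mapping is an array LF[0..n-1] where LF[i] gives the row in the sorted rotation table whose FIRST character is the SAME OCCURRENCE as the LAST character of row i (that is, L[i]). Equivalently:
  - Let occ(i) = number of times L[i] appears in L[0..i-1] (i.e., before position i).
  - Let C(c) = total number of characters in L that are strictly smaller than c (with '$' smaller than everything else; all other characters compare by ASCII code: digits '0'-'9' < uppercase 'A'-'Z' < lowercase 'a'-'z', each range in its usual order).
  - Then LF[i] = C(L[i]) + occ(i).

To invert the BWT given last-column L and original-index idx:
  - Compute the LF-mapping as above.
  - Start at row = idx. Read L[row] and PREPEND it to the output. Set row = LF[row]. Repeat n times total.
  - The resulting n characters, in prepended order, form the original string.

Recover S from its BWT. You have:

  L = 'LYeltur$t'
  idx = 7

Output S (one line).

LF mapping: 1 2 3 4 6 8 5 0 7
Walk LF starting at row 7, prepending L[row]:
  step 1: row=7, L[7]='$', prepend. Next row=LF[7]=0
  step 2: row=0, L[0]='L', prepend. Next row=LF[0]=1
  step 3: row=1, L[1]='Y', prepend. Next row=LF[1]=2
  step 4: row=2, L[2]='e', prepend. Next row=LF[2]=3
  step 5: row=3, L[3]='l', prepend. Next row=LF[3]=4
  step 6: row=4, L[4]='t', prepend. Next row=LF[4]=6
  step 7: row=6, L[6]='r', prepend. Next row=LF[6]=5
  step 8: row=5, L[5]='u', prepend. Next row=LF[5]=8
  step 9: row=8, L[8]='t', prepend. Next row=LF[8]=7
Reversed output: turtleYL$

Answer: turtleYL$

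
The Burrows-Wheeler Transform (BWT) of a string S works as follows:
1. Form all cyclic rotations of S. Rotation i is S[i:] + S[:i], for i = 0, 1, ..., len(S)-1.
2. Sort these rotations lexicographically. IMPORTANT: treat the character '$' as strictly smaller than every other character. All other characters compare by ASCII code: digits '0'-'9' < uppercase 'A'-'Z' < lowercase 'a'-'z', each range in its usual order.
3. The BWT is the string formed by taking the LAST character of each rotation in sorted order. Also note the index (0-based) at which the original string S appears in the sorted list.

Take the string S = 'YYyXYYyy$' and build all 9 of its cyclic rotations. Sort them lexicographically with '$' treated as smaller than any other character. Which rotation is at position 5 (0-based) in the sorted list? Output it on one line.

Answer: Yyy$YYyXY

Derivation:
All 9 rotations (rotation i = S[i:]+S[:i]):
  rot[0] = YYyXYYyy$
  rot[1] = YyXYYyy$Y
  rot[2] = yXYYyy$YY
  rot[3] = XYYyy$YYy
  rot[4] = YYyy$YYyX
  rot[5] = Yyy$YYyXY
  rot[6] = yy$YYyXYY
  rot[7] = y$YYyXYYy
  rot[8] = $YYyXYYyy
Sorted (with $ < everything):
  sorted[0] = $YYyXYYyy
  sorted[1] = XYYyy$YYy
  sorted[2] = YYyXYYyy$
  sorted[3] = YYyy$YYyX
  sorted[4] = YyXYYyy$Y
  sorted[5] = Yyy$YYyXY
  sorted[6] = y$YYyXYYy
  sorted[7] = yXYYyy$YY
  sorted[8] = yy$YYyXYY
sorted[5] = Yyy$YYyXY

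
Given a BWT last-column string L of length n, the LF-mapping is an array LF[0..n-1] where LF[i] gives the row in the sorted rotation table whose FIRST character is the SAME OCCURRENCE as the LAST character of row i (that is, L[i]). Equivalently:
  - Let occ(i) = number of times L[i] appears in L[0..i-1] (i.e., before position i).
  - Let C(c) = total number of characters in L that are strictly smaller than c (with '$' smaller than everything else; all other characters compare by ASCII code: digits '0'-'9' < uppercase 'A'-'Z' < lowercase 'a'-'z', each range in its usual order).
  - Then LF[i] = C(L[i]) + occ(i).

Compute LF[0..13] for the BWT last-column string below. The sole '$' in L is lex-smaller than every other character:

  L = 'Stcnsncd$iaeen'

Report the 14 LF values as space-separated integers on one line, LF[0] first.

Char counts: '$':1, 'S':1, 'a':1, 'c':2, 'd':1, 'e':2, 'i':1, 'n':3, 's':1, 't':1
C (first-col start): C('$')=0, C('S')=1, C('a')=2, C('c')=3, C('d')=5, C('e')=6, C('i')=8, C('n')=9, C('s')=12, C('t')=13
L[0]='S': occ=0, LF[0]=C('S')+0=1+0=1
L[1]='t': occ=0, LF[1]=C('t')+0=13+0=13
L[2]='c': occ=0, LF[2]=C('c')+0=3+0=3
L[3]='n': occ=0, LF[3]=C('n')+0=9+0=9
L[4]='s': occ=0, LF[4]=C('s')+0=12+0=12
L[5]='n': occ=1, LF[5]=C('n')+1=9+1=10
L[6]='c': occ=1, LF[6]=C('c')+1=3+1=4
L[7]='d': occ=0, LF[7]=C('d')+0=5+0=5
L[8]='$': occ=0, LF[8]=C('$')+0=0+0=0
L[9]='i': occ=0, LF[9]=C('i')+0=8+0=8
L[10]='a': occ=0, LF[10]=C('a')+0=2+0=2
L[11]='e': occ=0, LF[11]=C('e')+0=6+0=6
L[12]='e': occ=1, LF[12]=C('e')+1=6+1=7
L[13]='n': occ=2, LF[13]=C('n')+2=9+2=11

Answer: 1 13 3 9 12 10 4 5 0 8 2 6 7 11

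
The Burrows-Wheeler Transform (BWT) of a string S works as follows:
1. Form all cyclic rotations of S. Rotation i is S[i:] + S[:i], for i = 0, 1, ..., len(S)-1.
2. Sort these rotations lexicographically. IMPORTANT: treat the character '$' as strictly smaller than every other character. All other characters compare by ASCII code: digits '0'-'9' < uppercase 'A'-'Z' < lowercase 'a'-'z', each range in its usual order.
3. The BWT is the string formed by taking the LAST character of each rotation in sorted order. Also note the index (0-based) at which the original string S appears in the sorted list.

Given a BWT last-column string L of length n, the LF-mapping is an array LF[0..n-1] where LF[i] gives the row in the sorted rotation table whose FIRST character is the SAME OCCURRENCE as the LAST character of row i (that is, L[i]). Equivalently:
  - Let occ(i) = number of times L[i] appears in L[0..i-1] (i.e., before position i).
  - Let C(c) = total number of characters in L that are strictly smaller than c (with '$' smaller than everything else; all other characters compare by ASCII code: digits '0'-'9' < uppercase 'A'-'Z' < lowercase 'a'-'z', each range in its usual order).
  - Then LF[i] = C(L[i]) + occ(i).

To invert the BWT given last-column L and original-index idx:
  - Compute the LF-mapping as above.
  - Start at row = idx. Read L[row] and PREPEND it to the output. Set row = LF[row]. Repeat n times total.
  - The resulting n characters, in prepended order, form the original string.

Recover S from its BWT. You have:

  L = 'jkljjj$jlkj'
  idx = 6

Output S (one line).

LF mapping: 1 7 9 2 3 4 0 5 10 8 6
Walk LF starting at row 6, prepending L[row]:
  step 1: row=6, L[6]='$', prepend. Next row=LF[6]=0
  step 2: row=0, L[0]='j', prepend. Next row=LF[0]=1
  step 3: row=1, L[1]='k', prepend. Next row=LF[1]=7
  step 4: row=7, L[7]='j', prepend. Next row=LF[7]=5
  step 5: row=5, L[5]='j', prepend. Next row=LF[5]=4
  step 6: row=4, L[4]='j', prepend. Next row=LF[4]=3
  step 7: row=3, L[3]='j', prepend. Next row=LF[3]=2
  step 8: row=2, L[2]='l', prepend. Next row=LF[2]=9
  step 9: row=9, L[9]='k', prepend. Next row=LF[9]=8
  step 10: row=8, L[8]='l', prepend. Next row=LF[8]=10
  step 11: row=10, L[10]='j', prepend. Next row=LF[10]=6
Reversed output: jlkljjjjkj$

Answer: jlkljjjjkj$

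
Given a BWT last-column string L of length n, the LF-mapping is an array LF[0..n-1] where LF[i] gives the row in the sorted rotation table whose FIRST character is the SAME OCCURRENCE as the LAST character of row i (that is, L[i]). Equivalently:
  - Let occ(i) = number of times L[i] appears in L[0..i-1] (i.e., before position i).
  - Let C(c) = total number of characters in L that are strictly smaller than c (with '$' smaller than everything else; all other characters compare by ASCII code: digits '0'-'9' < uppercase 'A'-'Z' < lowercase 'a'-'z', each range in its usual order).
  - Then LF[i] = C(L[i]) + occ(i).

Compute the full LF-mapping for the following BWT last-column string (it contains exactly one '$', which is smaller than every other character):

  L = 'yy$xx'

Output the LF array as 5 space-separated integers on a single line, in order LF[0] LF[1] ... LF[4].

Char counts: '$':1, 'x':2, 'y':2
C (first-col start): C('$')=0, C('x')=1, C('y')=3
L[0]='y': occ=0, LF[0]=C('y')+0=3+0=3
L[1]='y': occ=1, LF[1]=C('y')+1=3+1=4
L[2]='$': occ=0, LF[2]=C('$')+0=0+0=0
L[3]='x': occ=0, LF[3]=C('x')+0=1+0=1
L[4]='x': occ=1, LF[4]=C('x')+1=1+1=2

Answer: 3 4 0 1 2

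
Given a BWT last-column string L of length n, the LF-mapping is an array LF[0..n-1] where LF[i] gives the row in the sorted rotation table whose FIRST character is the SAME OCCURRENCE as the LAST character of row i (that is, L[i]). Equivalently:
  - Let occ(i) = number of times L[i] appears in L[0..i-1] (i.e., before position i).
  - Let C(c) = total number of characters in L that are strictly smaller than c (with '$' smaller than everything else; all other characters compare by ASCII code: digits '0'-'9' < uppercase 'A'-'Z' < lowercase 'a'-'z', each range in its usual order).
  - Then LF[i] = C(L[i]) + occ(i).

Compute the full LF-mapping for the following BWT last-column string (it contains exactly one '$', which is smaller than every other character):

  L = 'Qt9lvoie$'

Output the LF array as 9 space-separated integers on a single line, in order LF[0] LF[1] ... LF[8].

Answer: 2 7 1 5 8 6 4 3 0

Derivation:
Char counts: '$':1, '9':1, 'Q':1, 'e':1, 'i':1, 'l':1, 'o':1, 't':1, 'v':1
C (first-col start): C('$')=0, C('9')=1, C('Q')=2, C('e')=3, C('i')=4, C('l')=5, C('o')=6, C('t')=7, C('v')=8
L[0]='Q': occ=0, LF[0]=C('Q')+0=2+0=2
L[1]='t': occ=0, LF[1]=C('t')+0=7+0=7
L[2]='9': occ=0, LF[2]=C('9')+0=1+0=1
L[3]='l': occ=0, LF[3]=C('l')+0=5+0=5
L[4]='v': occ=0, LF[4]=C('v')+0=8+0=8
L[5]='o': occ=0, LF[5]=C('o')+0=6+0=6
L[6]='i': occ=0, LF[6]=C('i')+0=4+0=4
L[7]='e': occ=0, LF[7]=C('e')+0=3+0=3
L[8]='$': occ=0, LF[8]=C('$')+0=0+0=0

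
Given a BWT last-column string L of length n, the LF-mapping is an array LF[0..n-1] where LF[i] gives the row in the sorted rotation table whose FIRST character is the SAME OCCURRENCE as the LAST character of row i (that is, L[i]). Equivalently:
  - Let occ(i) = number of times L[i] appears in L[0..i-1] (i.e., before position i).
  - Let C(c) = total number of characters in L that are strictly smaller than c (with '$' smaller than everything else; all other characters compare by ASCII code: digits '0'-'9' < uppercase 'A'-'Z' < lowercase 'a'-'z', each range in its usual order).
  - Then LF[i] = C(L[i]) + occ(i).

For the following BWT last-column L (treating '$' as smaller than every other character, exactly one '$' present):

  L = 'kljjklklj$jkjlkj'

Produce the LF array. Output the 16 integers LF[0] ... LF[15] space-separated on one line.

Answer: 7 12 1 2 8 13 9 14 3 0 4 10 5 15 11 6

Derivation:
Char counts: '$':1, 'j':6, 'k':5, 'l':4
C (first-col start): C('$')=0, C('j')=1, C('k')=7, C('l')=12
L[0]='k': occ=0, LF[0]=C('k')+0=7+0=7
L[1]='l': occ=0, LF[1]=C('l')+0=12+0=12
L[2]='j': occ=0, LF[2]=C('j')+0=1+0=1
L[3]='j': occ=1, LF[3]=C('j')+1=1+1=2
L[4]='k': occ=1, LF[4]=C('k')+1=7+1=8
L[5]='l': occ=1, LF[5]=C('l')+1=12+1=13
L[6]='k': occ=2, LF[6]=C('k')+2=7+2=9
L[7]='l': occ=2, LF[7]=C('l')+2=12+2=14
L[8]='j': occ=2, LF[8]=C('j')+2=1+2=3
L[9]='$': occ=0, LF[9]=C('$')+0=0+0=0
L[10]='j': occ=3, LF[10]=C('j')+3=1+3=4
L[11]='k': occ=3, LF[11]=C('k')+3=7+3=10
L[12]='j': occ=4, LF[12]=C('j')+4=1+4=5
L[13]='l': occ=3, LF[13]=C('l')+3=12+3=15
L[14]='k': occ=4, LF[14]=C('k')+4=7+4=11
L[15]='j': occ=5, LF[15]=C('j')+5=1+5=6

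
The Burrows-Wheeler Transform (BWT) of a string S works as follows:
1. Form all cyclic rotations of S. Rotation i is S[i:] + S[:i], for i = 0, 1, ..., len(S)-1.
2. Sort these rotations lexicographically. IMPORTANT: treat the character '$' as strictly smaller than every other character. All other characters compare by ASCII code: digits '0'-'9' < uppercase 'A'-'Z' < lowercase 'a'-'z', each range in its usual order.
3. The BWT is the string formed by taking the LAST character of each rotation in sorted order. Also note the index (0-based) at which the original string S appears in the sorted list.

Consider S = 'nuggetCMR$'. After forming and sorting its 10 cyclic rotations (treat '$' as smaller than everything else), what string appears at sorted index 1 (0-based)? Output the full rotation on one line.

All 10 rotations (rotation i = S[i:]+S[:i]):
  rot[0] = nuggetCMR$
  rot[1] = uggetCMR$n
  rot[2] = ggetCMR$nu
  rot[3] = getCMR$nug
  rot[4] = etCMR$nugg
  rot[5] = tCMR$nugge
  rot[6] = CMR$nugget
  rot[7] = MR$nuggetC
  rot[8] = R$nuggetCM
  rot[9] = $nuggetCMR
Sorted (with $ < everything):
  sorted[0] = $nuggetCMR
  sorted[1] = CMR$nugget
  sorted[2] = MR$nuggetC
  sorted[3] = R$nuggetCM
  sorted[4] = etCMR$nugg
  sorted[5] = getCMR$nug
  sorted[6] = ggetCMR$nu
  sorted[7] = nuggetCMR$
  sorted[8] = tCMR$nugge
  sorted[9] = uggetCMR$n
sorted[1] = CMR$nugget

Answer: CMR$nugget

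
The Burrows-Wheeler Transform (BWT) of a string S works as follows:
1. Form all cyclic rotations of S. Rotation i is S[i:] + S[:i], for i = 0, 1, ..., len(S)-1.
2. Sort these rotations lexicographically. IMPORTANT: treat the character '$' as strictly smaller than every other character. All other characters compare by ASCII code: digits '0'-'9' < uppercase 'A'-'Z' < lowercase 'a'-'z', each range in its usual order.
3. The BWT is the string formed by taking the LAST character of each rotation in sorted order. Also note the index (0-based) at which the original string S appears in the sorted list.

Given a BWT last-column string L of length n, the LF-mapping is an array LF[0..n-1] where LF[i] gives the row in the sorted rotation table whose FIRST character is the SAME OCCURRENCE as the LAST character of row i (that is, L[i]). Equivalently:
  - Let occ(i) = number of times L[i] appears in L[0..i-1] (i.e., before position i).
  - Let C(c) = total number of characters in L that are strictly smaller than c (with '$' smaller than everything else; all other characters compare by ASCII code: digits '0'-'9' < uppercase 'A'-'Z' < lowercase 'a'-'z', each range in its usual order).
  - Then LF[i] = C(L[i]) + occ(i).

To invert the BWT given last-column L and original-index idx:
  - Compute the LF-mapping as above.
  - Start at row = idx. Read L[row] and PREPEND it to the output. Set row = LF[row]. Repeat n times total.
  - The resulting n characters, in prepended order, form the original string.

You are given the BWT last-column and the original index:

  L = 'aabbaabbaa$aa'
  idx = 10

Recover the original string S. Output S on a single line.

LF mapping: 1 2 9 10 3 4 11 12 5 6 0 7 8
Walk LF starting at row 10, prepending L[row]:
  step 1: row=10, L[10]='$', prepend. Next row=LF[10]=0
  step 2: row=0, L[0]='a', prepend. Next row=LF[0]=1
  step 3: row=1, L[1]='a', prepend. Next row=LF[1]=2
  step 4: row=2, L[2]='b', prepend. Next row=LF[2]=9
  step 5: row=9, L[9]='a', prepend. Next row=LF[9]=6
  step 6: row=6, L[6]='b', prepend. Next row=LF[6]=11
  step 7: row=11, L[11]='a', prepend. Next row=LF[11]=7
  step 8: row=7, L[7]='b', prepend. Next row=LF[7]=12
  step 9: row=12, L[12]='a', prepend. Next row=LF[12]=8
  step 10: row=8, L[8]='a', prepend. Next row=LF[8]=5
  step 11: row=5, L[5]='a', prepend. Next row=LF[5]=4
  step 12: row=4, L[4]='a', prepend. Next row=LF[4]=3
  step 13: row=3, L[3]='b', prepend. Next row=LF[3]=10
Reversed output: baaaabababaa$

Answer: baaaabababaa$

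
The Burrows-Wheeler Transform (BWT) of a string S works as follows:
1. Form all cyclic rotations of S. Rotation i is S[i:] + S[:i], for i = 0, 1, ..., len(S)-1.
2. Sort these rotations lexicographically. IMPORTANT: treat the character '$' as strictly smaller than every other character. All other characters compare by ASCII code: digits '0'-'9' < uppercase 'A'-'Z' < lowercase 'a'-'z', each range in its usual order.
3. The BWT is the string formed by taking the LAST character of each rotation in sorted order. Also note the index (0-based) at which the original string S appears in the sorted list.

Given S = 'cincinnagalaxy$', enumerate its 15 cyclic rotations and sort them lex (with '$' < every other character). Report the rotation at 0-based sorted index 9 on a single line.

All 15 rotations (rotation i = S[i:]+S[:i]):
  rot[0] = cincinnagalaxy$
  rot[1] = incinnagalaxy$c
  rot[2] = ncinnagalaxy$ci
  rot[3] = cinnagalaxy$cin
  rot[4] = innagalaxy$cinc
  rot[5] = nnagalaxy$cinci
  rot[6] = nagalaxy$cincin
  rot[7] = agalaxy$cincinn
  rot[8] = galaxy$cincinna
  rot[9] = alaxy$cincinnag
  rot[10] = laxy$cincinnaga
  rot[11] = axy$cincinnagal
  rot[12] = xy$cincinnagala
  rot[13] = y$cincinnagalax
  rot[14] = $cincinnagalaxy
Sorted (with $ < everything):
  sorted[0] = $cincinnagalaxy
  sorted[1] = agalaxy$cincinn
  sorted[2] = alaxy$cincinnag
  sorted[3] = axy$cincinnagal
  sorted[4] = cincinnagalaxy$
  sorted[5] = cinnagalaxy$cin
  sorted[6] = galaxy$cincinna
  sorted[7] = incinnagalaxy$c
  sorted[8] = innagalaxy$cinc
  sorted[9] = laxy$cincinnaga
  sorted[10] = nagalaxy$cincin
  sorted[11] = ncinnagalaxy$ci
  sorted[12] = nnagalaxy$cinci
  sorted[13] = xy$cincinnagala
  sorted[14] = y$cincinnagalax
sorted[9] = laxy$cincinnaga

Answer: laxy$cincinnaga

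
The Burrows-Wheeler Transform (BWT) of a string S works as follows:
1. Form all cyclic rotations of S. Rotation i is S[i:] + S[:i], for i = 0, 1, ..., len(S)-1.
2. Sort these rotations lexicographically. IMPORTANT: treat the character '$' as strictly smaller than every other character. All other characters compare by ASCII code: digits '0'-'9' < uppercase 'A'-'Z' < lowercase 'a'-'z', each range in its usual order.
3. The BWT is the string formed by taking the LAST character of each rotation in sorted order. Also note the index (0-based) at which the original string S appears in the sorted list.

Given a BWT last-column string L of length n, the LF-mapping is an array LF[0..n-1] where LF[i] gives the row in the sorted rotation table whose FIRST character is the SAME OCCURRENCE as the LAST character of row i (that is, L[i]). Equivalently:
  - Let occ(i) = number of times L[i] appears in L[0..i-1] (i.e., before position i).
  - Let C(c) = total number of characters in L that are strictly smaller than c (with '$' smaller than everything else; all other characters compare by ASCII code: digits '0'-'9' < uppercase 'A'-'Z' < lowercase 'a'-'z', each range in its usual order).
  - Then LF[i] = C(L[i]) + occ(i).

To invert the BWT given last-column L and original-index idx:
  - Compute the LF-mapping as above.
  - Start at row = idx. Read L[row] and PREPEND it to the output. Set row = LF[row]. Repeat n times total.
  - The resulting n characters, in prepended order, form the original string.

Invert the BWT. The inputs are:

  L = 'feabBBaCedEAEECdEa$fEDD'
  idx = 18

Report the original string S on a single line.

LF mapping: 21 19 13 16 2 3 14 4 20 17 8 1 9 10 5 18 11 15 0 22 12 6 7
Walk LF starting at row 18, prepending L[row]:
  step 1: row=18, L[18]='$', prepend. Next row=LF[18]=0
  step 2: row=0, L[0]='f', prepend. Next row=LF[0]=21
  step 3: row=21, L[21]='D', prepend. Next row=LF[21]=6
  step 4: row=6, L[6]='a', prepend. Next row=LF[6]=14
  step 5: row=14, L[14]='C', prepend. Next row=LF[14]=5
  step 6: row=5, L[5]='B', prepend. Next row=LF[5]=3
  step 7: row=3, L[3]='b', prepend. Next row=LF[3]=16
  step 8: row=16, L[16]='E', prepend. Next row=LF[16]=11
  step 9: row=11, L[11]='A', prepend. Next row=LF[11]=1
  step 10: row=1, L[1]='e', prepend. Next row=LF[1]=19
  step 11: row=19, L[19]='f', prepend. Next row=LF[19]=22
  step 12: row=22, L[22]='D', prepend. Next row=LF[22]=7
  step 13: row=7, L[7]='C', prepend. Next row=LF[7]=4
  step 14: row=4, L[4]='B', prepend. Next row=LF[4]=2
  step 15: row=2, L[2]='a', prepend. Next row=LF[2]=13
  step 16: row=13, L[13]='E', prepend. Next row=LF[13]=10
  step 17: row=10, L[10]='E', prepend. Next row=LF[10]=8
  step 18: row=8, L[8]='e', prepend. Next row=LF[8]=20
  step 19: row=20, L[20]='E', prepend. Next row=LF[20]=12
  step 20: row=12, L[12]='E', prepend. Next row=LF[12]=9
  step 21: row=9, L[9]='d', prepend. Next row=LF[9]=17
  step 22: row=17, L[17]='a', prepend. Next row=LF[17]=15
  step 23: row=15, L[15]='d', prepend. Next row=LF[15]=18
Reversed output: dadEEeEEaBCDfeAEbBCaDf$

Answer: dadEEeEEaBCDfeAEbBCaDf$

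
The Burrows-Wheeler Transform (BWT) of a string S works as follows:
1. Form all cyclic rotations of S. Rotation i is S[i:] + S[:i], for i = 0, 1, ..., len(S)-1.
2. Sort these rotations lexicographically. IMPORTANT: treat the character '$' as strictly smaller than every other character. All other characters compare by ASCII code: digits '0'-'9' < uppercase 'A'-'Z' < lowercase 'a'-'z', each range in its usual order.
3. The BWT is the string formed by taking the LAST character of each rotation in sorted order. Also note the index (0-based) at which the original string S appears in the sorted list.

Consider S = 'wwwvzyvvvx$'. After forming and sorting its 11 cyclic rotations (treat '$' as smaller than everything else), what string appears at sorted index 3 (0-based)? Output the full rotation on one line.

Answer: vx$wwwvzyvv

Derivation:
All 11 rotations (rotation i = S[i:]+S[:i]):
  rot[0] = wwwvzyvvvx$
  rot[1] = wwvzyvvvx$w
  rot[2] = wvzyvvvx$ww
  rot[3] = vzyvvvx$www
  rot[4] = zyvvvx$wwwv
  rot[5] = yvvvx$wwwvz
  rot[6] = vvvx$wwwvzy
  rot[7] = vvx$wwwvzyv
  rot[8] = vx$wwwvzyvv
  rot[9] = x$wwwvzyvvv
  rot[10] = $wwwvzyvvvx
Sorted (with $ < everything):
  sorted[0] = $wwwvzyvvvx
  sorted[1] = vvvx$wwwvzy
  sorted[2] = vvx$wwwvzyv
  sorted[3] = vx$wwwvzyvv
  sorted[4] = vzyvvvx$www
  sorted[5] = wvzyvvvx$ww
  sorted[6] = wwvzyvvvx$w
  sorted[7] = wwwvzyvvvx$
  sorted[8] = x$wwwvzyvvv
  sorted[9] = yvvvx$wwwvz
  sorted[10] = zyvvvx$wwwv
sorted[3] = vx$wwwvzyvv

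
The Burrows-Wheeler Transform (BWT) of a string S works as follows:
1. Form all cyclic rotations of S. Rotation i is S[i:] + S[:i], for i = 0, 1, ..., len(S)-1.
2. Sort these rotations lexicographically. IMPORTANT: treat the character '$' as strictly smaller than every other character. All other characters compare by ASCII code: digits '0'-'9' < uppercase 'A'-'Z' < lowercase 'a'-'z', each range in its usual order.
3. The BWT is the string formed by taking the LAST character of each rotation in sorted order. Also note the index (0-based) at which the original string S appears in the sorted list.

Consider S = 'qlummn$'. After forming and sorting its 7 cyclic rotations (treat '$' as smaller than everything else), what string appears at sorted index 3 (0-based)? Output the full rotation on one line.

All 7 rotations (rotation i = S[i:]+S[:i]):
  rot[0] = qlummn$
  rot[1] = lummn$q
  rot[2] = ummn$ql
  rot[3] = mmn$qlu
  rot[4] = mn$qlum
  rot[5] = n$qlumm
  rot[6] = $qlummn
Sorted (with $ < everything):
  sorted[0] = $qlummn
  sorted[1] = lummn$q
  sorted[2] = mmn$qlu
  sorted[3] = mn$qlum
  sorted[4] = n$qlumm
  sorted[5] = qlummn$
  sorted[6] = ummn$ql
sorted[3] = mn$qlum

Answer: mn$qlum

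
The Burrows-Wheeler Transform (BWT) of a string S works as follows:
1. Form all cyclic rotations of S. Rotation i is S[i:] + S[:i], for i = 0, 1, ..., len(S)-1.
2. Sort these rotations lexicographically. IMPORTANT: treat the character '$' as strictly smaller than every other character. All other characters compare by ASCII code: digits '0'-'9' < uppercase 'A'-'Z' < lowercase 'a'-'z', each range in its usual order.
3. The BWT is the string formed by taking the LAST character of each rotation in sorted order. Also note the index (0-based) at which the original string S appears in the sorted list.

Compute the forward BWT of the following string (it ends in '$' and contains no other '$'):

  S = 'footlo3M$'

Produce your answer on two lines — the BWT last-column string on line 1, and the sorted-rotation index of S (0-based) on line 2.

All 9 rotations (rotation i = S[i:]+S[:i]):
  rot[0] = footlo3M$
  rot[1] = ootlo3M$f
  rot[2] = otlo3M$fo
  rot[3] = tlo3M$foo
  rot[4] = lo3M$foot
  rot[5] = o3M$footl
  rot[6] = 3M$footlo
  rot[7] = M$footlo3
  rot[8] = $footlo3M
Sorted (with $ < everything):
  sorted[0] = $footlo3M  (last char: 'M')
  sorted[1] = 3M$footlo  (last char: 'o')
  sorted[2] = M$footlo3  (last char: '3')
  sorted[3] = footlo3M$  (last char: '$')
  sorted[4] = lo3M$foot  (last char: 't')
  sorted[5] = o3M$footl  (last char: 'l')
  sorted[6] = ootlo3M$f  (last char: 'f')
  sorted[7] = otlo3M$fo  (last char: 'o')
  sorted[8] = tlo3M$foo  (last char: 'o')
Last column: Mo3$tlfoo
Original string S is at sorted index 3

Answer: Mo3$tlfoo
3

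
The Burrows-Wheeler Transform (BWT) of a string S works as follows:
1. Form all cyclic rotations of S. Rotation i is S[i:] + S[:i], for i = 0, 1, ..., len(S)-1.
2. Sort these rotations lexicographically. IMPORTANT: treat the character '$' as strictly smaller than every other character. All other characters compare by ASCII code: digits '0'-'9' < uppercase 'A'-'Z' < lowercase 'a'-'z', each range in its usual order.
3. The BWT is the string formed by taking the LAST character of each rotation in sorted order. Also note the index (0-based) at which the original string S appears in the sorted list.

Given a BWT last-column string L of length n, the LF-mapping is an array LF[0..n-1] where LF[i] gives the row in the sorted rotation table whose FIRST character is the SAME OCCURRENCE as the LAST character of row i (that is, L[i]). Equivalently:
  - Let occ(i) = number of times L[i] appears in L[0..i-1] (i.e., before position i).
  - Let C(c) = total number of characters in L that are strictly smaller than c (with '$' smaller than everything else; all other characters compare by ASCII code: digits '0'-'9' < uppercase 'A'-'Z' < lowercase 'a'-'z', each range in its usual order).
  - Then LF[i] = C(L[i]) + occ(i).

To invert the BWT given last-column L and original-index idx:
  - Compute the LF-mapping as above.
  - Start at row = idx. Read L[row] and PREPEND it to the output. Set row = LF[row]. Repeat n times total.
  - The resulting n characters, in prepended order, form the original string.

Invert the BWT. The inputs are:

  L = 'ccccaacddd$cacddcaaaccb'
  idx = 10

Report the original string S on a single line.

Answer: caadbdccdcaacdcccacadc$

Derivation:
LF mapping: 8 9 10 11 1 2 12 18 19 20 0 13 3 14 21 22 15 4 5 6 16 17 7
Walk LF starting at row 10, prepending L[row]:
  step 1: row=10, L[10]='$', prepend. Next row=LF[10]=0
  step 2: row=0, L[0]='c', prepend. Next row=LF[0]=8
  step 3: row=8, L[8]='d', prepend. Next row=LF[8]=19
  step 4: row=19, L[19]='a', prepend. Next row=LF[19]=6
  step 5: row=6, L[6]='c', prepend. Next row=LF[6]=12
  step 6: row=12, L[12]='a', prepend. Next row=LF[12]=3
  step 7: row=3, L[3]='c', prepend. Next row=LF[3]=11
  step 8: row=11, L[11]='c', prepend. Next row=LF[11]=13
  step 9: row=13, L[13]='c', prepend. Next row=LF[13]=14
  step 10: row=14, L[14]='d', prepend. Next row=LF[14]=21
  step 11: row=21, L[21]='c', prepend. Next row=LF[21]=17
  step 12: row=17, L[17]='a', prepend. Next row=LF[17]=4
  step 13: row=4, L[4]='a', prepend. Next row=LF[4]=1
  step 14: row=1, L[1]='c', prepend. Next row=LF[1]=9
  step 15: row=9, L[9]='d', prepend. Next row=LF[9]=20
  step 16: row=20, L[20]='c', prepend. Next row=LF[20]=16
  step 17: row=16, L[16]='c', prepend. Next row=LF[16]=15
  step 18: row=15, L[15]='d', prepend. Next row=LF[15]=22
  step 19: row=22, L[22]='b', prepend. Next row=LF[22]=7
  step 20: row=7, L[7]='d', prepend. Next row=LF[7]=18
  step 21: row=18, L[18]='a', prepend. Next row=LF[18]=5
  step 22: row=5, L[5]='a', prepend. Next row=LF[5]=2
  step 23: row=2, L[2]='c', prepend. Next row=LF[2]=10
Reversed output: caadbdccdcaacdcccacadc$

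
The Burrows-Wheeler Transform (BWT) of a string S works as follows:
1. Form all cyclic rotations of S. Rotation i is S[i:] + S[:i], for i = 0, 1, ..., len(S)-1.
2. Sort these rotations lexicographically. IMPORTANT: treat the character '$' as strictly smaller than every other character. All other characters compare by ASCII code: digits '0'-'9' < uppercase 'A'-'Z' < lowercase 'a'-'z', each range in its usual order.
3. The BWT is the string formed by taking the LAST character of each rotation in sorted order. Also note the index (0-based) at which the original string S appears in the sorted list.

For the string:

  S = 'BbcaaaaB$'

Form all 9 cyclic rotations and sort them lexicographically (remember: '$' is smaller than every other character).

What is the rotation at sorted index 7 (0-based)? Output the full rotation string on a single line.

All 9 rotations (rotation i = S[i:]+S[:i]):
  rot[0] = BbcaaaaB$
  rot[1] = bcaaaaB$B
  rot[2] = caaaaB$Bb
  rot[3] = aaaaB$Bbc
  rot[4] = aaaB$Bbca
  rot[5] = aaB$Bbcaa
  rot[6] = aB$Bbcaaa
  rot[7] = B$Bbcaaaa
  rot[8] = $BbcaaaaB
Sorted (with $ < everything):
  sorted[0] = $BbcaaaaB
  sorted[1] = B$Bbcaaaa
  sorted[2] = BbcaaaaB$
  sorted[3] = aB$Bbcaaa
  sorted[4] = aaB$Bbcaa
  sorted[5] = aaaB$Bbca
  sorted[6] = aaaaB$Bbc
  sorted[7] = bcaaaaB$B
  sorted[8] = caaaaB$Bb
sorted[7] = bcaaaaB$B

Answer: bcaaaaB$B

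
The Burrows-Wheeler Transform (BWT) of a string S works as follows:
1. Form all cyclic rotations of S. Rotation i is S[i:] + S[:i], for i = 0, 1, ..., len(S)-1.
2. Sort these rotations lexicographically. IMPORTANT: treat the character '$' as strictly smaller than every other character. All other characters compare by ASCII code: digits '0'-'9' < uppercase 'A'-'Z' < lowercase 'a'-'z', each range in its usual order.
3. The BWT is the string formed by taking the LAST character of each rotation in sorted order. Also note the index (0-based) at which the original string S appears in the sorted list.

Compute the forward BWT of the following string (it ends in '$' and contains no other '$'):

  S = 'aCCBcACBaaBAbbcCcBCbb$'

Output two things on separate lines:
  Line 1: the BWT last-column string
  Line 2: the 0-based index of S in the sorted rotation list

Answer: bcBacCCACaBca$BbCAbBCb
13

Derivation:
All 22 rotations (rotation i = S[i:]+S[:i]):
  rot[0] = aCCBcACBaaBAbbcCcBCbb$
  rot[1] = CCBcACBaaBAbbcCcBCbb$a
  rot[2] = CBcACBaaBAbbcCcBCbb$aC
  rot[3] = BcACBaaBAbbcCcBCbb$aCC
  rot[4] = cACBaaBAbbcCcBCbb$aCCB
  rot[5] = ACBaaBAbbcCcBCbb$aCCBc
  rot[6] = CBaaBAbbcCcBCbb$aCCBcA
  rot[7] = BaaBAbbcCcBCbb$aCCBcAC
  rot[8] = aaBAbbcCcBCbb$aCCBcACB
  rot[9] = aBAbbcCcBCbb$aCCBcACBa
  rot[10] = BAbbcCcBCbb$aCCBcACBaa
  rot[11] = AbbcCcBCbb$aCCBcACBaaB
  rot[12] = bbcCcBCbb$aCCBcACBaaBA
  rot[13] = bcCcBCbb$aCCBcACBaaBAb
  rot[14] = cCcBCbb$aCCBcACBaaBAbb
  rot[15] = CcBCbb$aCCBcACBaaBAbbc
  rot[16] = cBCbb$aCCBcACBaaBAbbcC
  rot[17] = BCbb$aCCBcACBaaBAbbcCc
  rot[18] = Cbb$aCCBcACBaaBAbbcCcB
  rot[19] = bb$aCCBcACBaaBAbbcCcBC
  rot[20] = b$aCCBcACBaaBAbbcCcBCb
  rot[21] = $aCCBcACBaaBAbbcCcBCbb
Sorted (with $ < everything):
  sorted[0] = $aCCBcACBaaBAbbcCcBCbb  (last char: 'b')
  sorted[1] = ACBaaBAbbcCcBCbb$aCCBc  (last char: 'c')
  sorted[2] = AbbcCcBCbb$aCCBcACBaaB  (last char: 'B')
  sorted[3] = BAbbcCcBCbb$aCCBcACBaa  (last char: 'a')
  sorted[4] = BCbb$aCCBcACBaaBAbbcCc  (last char: 'c')
  sorted[5] = BaaBAbbcCcBCbb$aCCBcAC  (last char: 'C')
  sorted[6] = BcACBaaBAbbcCcBCbb$aCC  (last char: 'C')
  sorted[7] = CBaaBAbbcCcBCbb$aCCBcA  (last char: 'A')
  sorted[8] = CBcACBaaBAbbcCcBCbb$aC  (last char: 'C')
  sorted[9] = CCBcACBaaBAbbcCcBCbb$a  (last char: 'a')
  sorted[10] = Cbb$aCCBcACBaaBAbbcCcB  (last char: 'B')
  sorted[11] = CcBCbb$aCCBcACBaaBAbbc  (last char: 'c')
  sorted[12] = aBAbbcCcBCbb$aCCBcACBa  (last char: 'a')
  sorted[13] = aCCBcACBaaBAbbcCcBCbb$  (last char: '$')
  sorted[14] = aaBAbbcCcBCbb$aCCBcACB  (last char: 'B')
  sorted[15] = b$aCCBcACBaaBAbbcCcBCb  (last char: 'b')
  sorted[16] = bb$aCCBcACBaaBAbbcCcBC  (last char: 'C')
  sorted[17] = bbcCcBCbb$aCCBcACBaaBA  (last char: 'A')
  sorted[18] = bcCcBCbb$aCCBcACBaaBAb  (last char: 'b')
  sorted[19] = cACBaaBAbbcCcBCbb$aCCB  (last char: 'B')
  sorted[20] = cBCbb$aCCBcACBaaBAbbcC  (last char: 'C')
  sorted[21] = cCcBCbb$aCCBcACBaaBAbb  (last char: 'b')
Last column: bcBacCCACaBca$BbCAbBCb
Original string S is at sorted index 13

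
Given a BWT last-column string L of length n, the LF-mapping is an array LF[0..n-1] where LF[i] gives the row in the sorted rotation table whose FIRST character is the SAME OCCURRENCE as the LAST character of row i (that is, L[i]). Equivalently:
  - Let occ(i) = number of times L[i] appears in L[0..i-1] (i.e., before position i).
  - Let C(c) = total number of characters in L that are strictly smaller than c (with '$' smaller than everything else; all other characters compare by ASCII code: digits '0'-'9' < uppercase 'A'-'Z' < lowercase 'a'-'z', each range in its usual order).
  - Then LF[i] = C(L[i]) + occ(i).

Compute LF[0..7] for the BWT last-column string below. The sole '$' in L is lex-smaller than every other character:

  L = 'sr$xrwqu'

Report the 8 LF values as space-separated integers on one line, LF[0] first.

Answer: 4 2 0 7 3 6 1 5

Derivation:
Char counts: '$':1, 'q':1, 'r':2, 's':1, 'u':1, 'w':1, 'x':1
C (first-col start): C('$')=0, C('q')=1, C('r')=2, C('s')=4, C('u')=5, C('w')=6, C('x')=7
L[0]='s': occ=0, LF[0]=C('s')+0=4+0=4
L[1]='r': occ=0, LF[1]=C('r')+0=2+0=2
L[2]='$': occ=0, LF[2]=C('$')+0=0+0=0
L[3]='x': occ=0, LF[3]=C('x')+0=7+0=7
L[4]='r': occ=1, LF[4]=C('r')+1=2+1=3
L[5]='w': occ=0, LF[5]=C('w')+0=6+0=6
L[6]='q': occ=0, LF[6]=C('q')+0=1+0=1
L[7]='u': occ=0, LF[7]=C('u')+0=5+0=5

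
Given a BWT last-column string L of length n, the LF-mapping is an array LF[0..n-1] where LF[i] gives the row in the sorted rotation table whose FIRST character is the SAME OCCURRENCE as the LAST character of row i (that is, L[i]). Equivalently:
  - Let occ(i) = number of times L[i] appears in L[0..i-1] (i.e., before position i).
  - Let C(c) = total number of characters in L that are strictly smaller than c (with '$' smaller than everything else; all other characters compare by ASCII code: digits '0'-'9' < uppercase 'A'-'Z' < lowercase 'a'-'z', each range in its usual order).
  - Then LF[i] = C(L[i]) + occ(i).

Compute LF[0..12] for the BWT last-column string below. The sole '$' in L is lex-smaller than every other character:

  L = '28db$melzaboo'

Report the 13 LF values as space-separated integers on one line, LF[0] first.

Answer: 1 2 6 4 0 9 7 8 12 3 5 10 11

Derivation:
Char counts: '$':1, '2':1, '8':1, 'a':1, 'b':2, 'd':1, 'e':1, 'l':1, 'm':1, 'o':2, 'z':1
C (first-col start): C('$')=0, C('2')=1, C('8')=2, C('a')=3, C('b')=4, C('d')=6, C('e')=7, C('l')=8, C('m')=9, C('o')=10, C('z')=12
L[0]='2': occ=0, LF[0]=C('2')+0=1+0=1
L[1]='8': occ=0, LF[1]=C('8')+0=2+0=2
L[2]='d': occ=0, LF[2]=C('d')+0=6+0=6
L[3]='b': occ=0, LF[3]=C('b')+0=4+0=4
L[4]='$': occ=0, LF[4]=C('$')+0=0+0=0
L[5]='m': occ=0, LF[5]=C('m')+0=9+0=9
L[6]='e': occ=0, LF[6]=C('e')+0=7+0=7
L[7]='l': occ=0, LF[7]=C('l')+0=8+0=8
L[8]='z': occ=0, LF[8]=C('z')+0=12+0=12
L[9]='a': occ=0, LF[9]=C('a')+0=3+0=3
L[10]='b': occ=1, LF[10]=C('b')+1=4+1=5
L[11]='o': occ=0, LF[11]=C('o')+0=10+0=10
L[12]='o': occ=1, LF[12]=C('o')+1=10+1=11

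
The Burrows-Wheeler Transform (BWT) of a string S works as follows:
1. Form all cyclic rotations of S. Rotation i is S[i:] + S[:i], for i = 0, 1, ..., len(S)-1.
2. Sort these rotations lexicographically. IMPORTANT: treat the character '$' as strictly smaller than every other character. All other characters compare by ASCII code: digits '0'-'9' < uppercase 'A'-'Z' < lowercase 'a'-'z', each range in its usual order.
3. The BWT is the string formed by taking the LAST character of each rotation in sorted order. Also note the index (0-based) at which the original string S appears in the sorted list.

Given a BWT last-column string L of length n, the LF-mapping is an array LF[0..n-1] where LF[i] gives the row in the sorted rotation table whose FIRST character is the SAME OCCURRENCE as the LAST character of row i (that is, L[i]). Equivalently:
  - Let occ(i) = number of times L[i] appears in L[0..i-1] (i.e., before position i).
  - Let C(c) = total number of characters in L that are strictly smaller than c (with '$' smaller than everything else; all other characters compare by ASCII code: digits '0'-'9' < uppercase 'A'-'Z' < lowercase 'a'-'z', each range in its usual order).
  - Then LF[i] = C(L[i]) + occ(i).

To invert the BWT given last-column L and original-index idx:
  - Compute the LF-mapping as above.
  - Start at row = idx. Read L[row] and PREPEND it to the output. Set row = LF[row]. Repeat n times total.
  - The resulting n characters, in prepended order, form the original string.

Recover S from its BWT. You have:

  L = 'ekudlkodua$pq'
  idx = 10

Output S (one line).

Answer: quokkapuddle$

Derivation:
LF mapping: 4 5 11 2 7 6 8 3 12 1 0 9 10
Walk LF starting at row 10, prepending L[row]:
  step 1: row=10, L[10]='$', prepend. Next row=LF[10]=0
  step 2: row=0, L[0]='e', prepend. Next row=LF[0]=4
  step 3: row=4, L[4]='l', prepend. Next row=LF[4]=7
  step 4: row=7, L[7]='d', prepend. Next row=LF[7]=3
  step 5: row=3, L[3]='d', prepend. Next row=LF[3]=2
  step 6: row=2, L[2]='u', prepend. Next row=LF[2]=11
  step 7: row=11, L[11]='p', prepend. Next row=LF[11]=9
  step 8: row=9, L[9]='a', prepend. Next row=LF[9]=1
  step 9: row=1, L[1]='k', prepend. Next row=LF[1]=5
  step 10: row=5, L[5]='k', prepend. Next row=LF[5]=6
  step 11: row=6, L[6]='o', prepend. Next row=LF[6]=8
  step 12: row=8, L[8]='u', prepend. Next row=LF[8]=12
  step 13: row=12, L[12]='q', prepend. Next row=LF[12]=10
Reversed output: quokkapuddle$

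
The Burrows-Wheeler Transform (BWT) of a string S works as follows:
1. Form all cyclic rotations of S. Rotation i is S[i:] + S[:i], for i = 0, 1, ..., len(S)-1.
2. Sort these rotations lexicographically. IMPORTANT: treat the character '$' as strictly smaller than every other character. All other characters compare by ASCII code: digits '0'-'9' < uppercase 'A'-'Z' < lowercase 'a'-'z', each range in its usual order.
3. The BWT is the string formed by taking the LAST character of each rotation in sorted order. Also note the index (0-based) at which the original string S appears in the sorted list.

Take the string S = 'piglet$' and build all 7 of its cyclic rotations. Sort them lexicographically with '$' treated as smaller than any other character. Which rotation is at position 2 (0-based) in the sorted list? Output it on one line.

Answer: glet$pi

Derivation:
All 7 rotations (rotation i = S[i:]+S[:i]):
  rot[0] = piglet$
  rot[1] = iglet$p
  rot[2] = glet$pi
  rot[3] = let$pig
  rot[4] = et$pigl
  rot[5] = t$pigle
  rot[6] = $piglet
Sorted (with $ < everything):
  sorted[0] = $piglet
  sorted[1] = et$pigl
  sorted[2] = glet$pi
  sorted[3] = iglet$p
  sorted[4] = let$pig
  sorted[5] = piglet$
  sorted[6] = t$pigle
sorted[2] = glet$pi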